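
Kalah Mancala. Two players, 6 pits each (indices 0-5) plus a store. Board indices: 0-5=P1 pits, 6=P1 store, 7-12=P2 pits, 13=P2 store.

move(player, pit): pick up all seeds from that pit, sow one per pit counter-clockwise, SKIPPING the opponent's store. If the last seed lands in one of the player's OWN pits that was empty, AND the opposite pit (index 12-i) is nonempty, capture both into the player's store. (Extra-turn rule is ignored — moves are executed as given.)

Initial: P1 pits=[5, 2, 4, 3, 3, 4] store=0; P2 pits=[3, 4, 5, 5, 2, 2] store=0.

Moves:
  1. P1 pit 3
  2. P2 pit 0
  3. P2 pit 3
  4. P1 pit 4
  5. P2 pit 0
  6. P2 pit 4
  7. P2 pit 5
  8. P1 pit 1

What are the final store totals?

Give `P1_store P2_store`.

Move 1: P1 pit3 -> P1=[5,2,4,0,4,5](1) P2=[3,4,5,5,2,2](0)
Move 2: P2 pit0 -> P1=[5,2,4,0,4,5](1) P2=[0,5,6,6,2,2](0)
Move 3: P2 pit3 -> P1=[6,3,5,0,4,5](1) P2=[0,5,6,0,3,3](1)
Move 4: P1 pit4 -> P1=[6,3,5,0,0,6](2) P2=[1,6,6,0,3,3](1)
Move 5: P2 pit0 -> P1=[6,3,5,0,0,6](2) P2=[0,7,6,0,3,3](1)
Move 6: P2 pit4 -> P1=[7,3,5,0,0,6](2) P2=[0,7,6,0,0,4](2)
Move 7: P2 pit5 -> P1=[8,4,6,0,0,6](2) P2=[0,7,6,0,0,0](3)
Move 8: P1 pit1 -> P1=[8,0,7,1,1,7](2) P2=[0,7,6,0,0,0](3)

Answer: 2 3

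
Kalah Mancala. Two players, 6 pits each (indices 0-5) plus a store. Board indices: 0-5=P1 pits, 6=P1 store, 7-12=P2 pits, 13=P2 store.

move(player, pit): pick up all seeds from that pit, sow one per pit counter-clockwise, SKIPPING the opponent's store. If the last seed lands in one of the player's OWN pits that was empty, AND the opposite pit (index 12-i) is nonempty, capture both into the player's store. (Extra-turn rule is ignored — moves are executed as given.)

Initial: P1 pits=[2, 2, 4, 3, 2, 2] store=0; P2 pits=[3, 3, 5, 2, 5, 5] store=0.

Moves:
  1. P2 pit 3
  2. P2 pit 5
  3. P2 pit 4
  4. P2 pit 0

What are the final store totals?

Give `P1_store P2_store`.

Move 1: P2 pit3 -> P1=[2,2,4,3,2,2](0) P2=[3,3,5,0,6,6](0)
Move 2: P2 pit5 -> P1=[3,3,5,4,3,2](0) P2=[3,3,5,0,6,0](1)
Move 3: P2 pit4 -> P1=[4,4,6,5,3,2](0) P2=[3,3,5,0,0,1](2)
Move 4: P2 pit0 -> P1=[4,4,0,5,3,2](0) P2=[0,4,6,0,0,1](9)

Answer: 0 9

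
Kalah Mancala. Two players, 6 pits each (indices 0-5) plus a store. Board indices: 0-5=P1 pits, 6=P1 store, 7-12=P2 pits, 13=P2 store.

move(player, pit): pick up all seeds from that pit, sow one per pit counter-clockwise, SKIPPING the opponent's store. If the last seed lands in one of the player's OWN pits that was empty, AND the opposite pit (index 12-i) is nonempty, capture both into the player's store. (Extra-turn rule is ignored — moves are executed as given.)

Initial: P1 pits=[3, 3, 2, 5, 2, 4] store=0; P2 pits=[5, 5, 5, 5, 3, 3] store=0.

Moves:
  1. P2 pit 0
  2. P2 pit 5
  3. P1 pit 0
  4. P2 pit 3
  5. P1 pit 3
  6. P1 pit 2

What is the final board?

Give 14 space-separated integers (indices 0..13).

Move 1: P2 pit0 -> P1=[3,3,2,5,2,4](0) P2=[0,6,6,6,4,4](0)
Move 2: P2 pit5 -> P1=[4,4,3,5,2,4](0) P2=[0,6,6,6,4,0](1)
Move 3: P1 pit0 -> P1=[0,5,4,6,3,4](0) P2=[0,6,6,6,4,0](1)
Move 4: P2 pit3 -> P1=[1,6,5,6,3,4](0) P2=[0,6,6,0,5,1](2)
Move 5: P1 pit3 -> P1=[1,6,5,0,4,5](1) P2=[1,7,7,0,5,1](2)
Move 6: P1 pit2 -> P1=[1,6,0,1,5,6](2) P2=[2,7,7,0,5,1](2)

Answer: 1 6 0 1 5 6 2 2 7 7 0 5 1 2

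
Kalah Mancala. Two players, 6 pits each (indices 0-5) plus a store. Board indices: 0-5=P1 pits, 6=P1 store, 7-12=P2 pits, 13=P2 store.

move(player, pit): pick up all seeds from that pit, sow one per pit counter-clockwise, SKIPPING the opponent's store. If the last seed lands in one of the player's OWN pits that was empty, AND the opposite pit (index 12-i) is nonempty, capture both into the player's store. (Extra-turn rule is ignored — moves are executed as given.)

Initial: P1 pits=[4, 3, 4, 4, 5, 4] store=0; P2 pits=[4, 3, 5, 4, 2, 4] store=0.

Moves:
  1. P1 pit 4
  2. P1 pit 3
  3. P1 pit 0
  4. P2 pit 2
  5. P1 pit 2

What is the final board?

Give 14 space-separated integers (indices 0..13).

Answer: 1 5 0 2 3 7 3 7 4 0 5 3 5 1

Derivation:
Move 1: P1 pit4 -> P1=[4,3,4,4,0,5](1) P2=[5,4,6,4,2,4](0)
Move 2: P1 pit3 -> P1=[4,3,4,0,1,6](2) P2=[6,4,6,4,2,4](0)
Move 3: P1 pit0 -> P1=[0,4,5,1,2,6](2) P2=[6,4,6,4,2,4](0)
Move 4: P2 pit2 -> P1=[1,5,5,1,2,6](2) P2=[6,4,0,5,3,5](1)
Move 5: P1 pit2 -> P1=[1,5,0,2,3,7](3) P2=[7,4,0,5,3,5](1)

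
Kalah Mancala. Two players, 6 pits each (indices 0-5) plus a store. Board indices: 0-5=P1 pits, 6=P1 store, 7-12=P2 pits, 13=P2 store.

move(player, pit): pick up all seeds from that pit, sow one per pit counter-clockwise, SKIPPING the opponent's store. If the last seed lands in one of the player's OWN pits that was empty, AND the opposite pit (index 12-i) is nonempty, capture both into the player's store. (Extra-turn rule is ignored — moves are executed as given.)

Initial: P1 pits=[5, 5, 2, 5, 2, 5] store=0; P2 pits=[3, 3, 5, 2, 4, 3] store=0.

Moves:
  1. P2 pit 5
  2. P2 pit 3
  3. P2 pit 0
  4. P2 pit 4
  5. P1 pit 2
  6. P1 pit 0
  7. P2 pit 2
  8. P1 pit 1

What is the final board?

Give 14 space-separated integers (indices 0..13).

Move 1: P2 pit5 -> P1=[6,6,2,5,2,5](0) P2=[3,3,5,2,4,0](1)
Move 2: P2 pit3 -> P1=[0,6,2,5,2,5](0) P2=[3,3,5,0,5,0](8)
Move 3: P2 pit0 -> P1=[0,6,0,5,2,5](0) P2=[0,4,6,0,5,0](11)
Move 4: P2 pit4 -> P1=[1,7,1,5,2,5](0) P2=[0,4,6,0,0,1](12)
Move 5: P1 pit2 -> P1=[1,7,0,6,2,5](0) P2=[0,4,6,0,0,1](12)
Move 6: P1 pit0 -> P1=[0,8,0,6,2,5](0) P2=[0,4,6,0,0,1](12)
Move 7: P2 pit2 -> P1=[1,9,0,6,2,5](0) P2=[0,4,0,1,1,2](13)
Move 8: P1 pit1 -> P1=[1,0,1,7,3,6](1) P2=[1,5,1,2,1,2](13)

Answer: 1 0 1 7 3 6 1 1 5 1 2 1 2 13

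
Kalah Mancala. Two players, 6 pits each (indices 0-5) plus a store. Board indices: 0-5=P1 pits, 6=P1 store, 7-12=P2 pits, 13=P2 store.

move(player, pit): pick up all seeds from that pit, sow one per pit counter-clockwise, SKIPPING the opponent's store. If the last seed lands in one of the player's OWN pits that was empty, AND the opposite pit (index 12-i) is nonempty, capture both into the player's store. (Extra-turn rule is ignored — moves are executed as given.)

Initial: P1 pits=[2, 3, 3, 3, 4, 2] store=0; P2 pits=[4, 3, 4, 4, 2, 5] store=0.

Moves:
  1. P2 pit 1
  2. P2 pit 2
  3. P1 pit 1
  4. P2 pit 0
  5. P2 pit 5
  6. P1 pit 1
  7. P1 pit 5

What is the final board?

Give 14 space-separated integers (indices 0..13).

Answer: 4 0 6 5 6 0 1 1 1 1 7 5 0 2

Derivation:
Move 1: P2 pit1 -> P1=[2,3,3,3,4,2](0) P2=[4,0,5,5,3,5](0)
Move 2: P2 pit2 -> P1=[3,3,3,3,4,2](0) P2=[4,0,0,6,4,6](1)
Move 3: P1 pit1 -> P1=[3,0,4,4,5,2](0) P2=[4,0,0,6,4,6](1)
Move 4: P2 pit0 -> P1=[3,0,4,4,5,2](0) P2=[0,1,1,7,5,6](1)
Move 5: P2 pit5 -> P1=[4,1,5,5,6,2](0) P2=[0,1,1,7,5,0](2)
Move 6: P1 pit1 -> P1=[4,0,6,5,6,2](0) P2=[0,1,1,7,5,0](2)
Move 7: P1 pit5 -> P1=[4,0,6,5,6,0](1) P2=[1,1,1,7,5,0](2)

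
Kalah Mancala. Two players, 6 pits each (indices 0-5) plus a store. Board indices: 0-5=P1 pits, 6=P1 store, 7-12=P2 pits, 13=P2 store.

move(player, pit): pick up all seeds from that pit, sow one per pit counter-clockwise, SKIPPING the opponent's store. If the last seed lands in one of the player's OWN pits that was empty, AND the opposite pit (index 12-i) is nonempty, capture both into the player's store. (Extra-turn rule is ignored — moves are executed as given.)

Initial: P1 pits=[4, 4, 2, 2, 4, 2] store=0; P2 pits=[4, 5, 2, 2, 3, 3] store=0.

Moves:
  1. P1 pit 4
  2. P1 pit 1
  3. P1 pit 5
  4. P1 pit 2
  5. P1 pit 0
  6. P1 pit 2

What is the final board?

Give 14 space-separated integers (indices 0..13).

Answer: 0 1 0 6 3 0 9 0 7 3 2 3 3 0

Derivation:
Move 1: P1 pit4 -> P1=[4,4,2,2,0,3](1) P2=[5,6,2,2,3,3](0)
Move 2: P1 pit1 -> P1=[4,0,3,3,1,4](1) P2=[5,6,2,2,3,3](0)
Move 3: P1 pit5 -> P1=[4,0,3,3,1,0](2) P2=[6,7,3,2,3,3](0)
Move 4: P1 pit2 -> P1=[4,0,0,4,2,0](9) P2=[0,7,3,2,3,3](0)
Move 5: P1 pit0 -> P1=[0,1,1,5,3,0](9) P2=[0,7,3,2,3,3](0)
Move 6: P1 pit2 -> P1=[0,1,0,6,3,0](9) P2=[0,7,3,2,3,3](0)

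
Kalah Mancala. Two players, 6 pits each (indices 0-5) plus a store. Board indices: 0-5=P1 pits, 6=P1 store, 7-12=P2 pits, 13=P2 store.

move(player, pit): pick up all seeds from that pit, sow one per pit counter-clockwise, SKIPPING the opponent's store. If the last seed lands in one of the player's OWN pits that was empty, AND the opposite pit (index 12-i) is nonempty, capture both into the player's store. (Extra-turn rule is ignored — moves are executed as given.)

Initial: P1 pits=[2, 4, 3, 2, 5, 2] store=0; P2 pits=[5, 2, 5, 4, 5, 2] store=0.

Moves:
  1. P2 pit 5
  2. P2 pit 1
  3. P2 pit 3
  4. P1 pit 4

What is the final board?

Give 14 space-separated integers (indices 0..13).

Answer: 4 5 3 2 0 3 1 6 1 7 0 6 1 2

Derivation:
Move 1: P2 pit5 -> P1=[3,4,3,2,5,2](0) P2=[5,2,5,4,5,0](1)
Move 2: P2 pit1 -> P1=[3,4,3,2,5,2](0) P2=[5,0,6,5,5,0](1)
Move 3: P2 pit3 -> P1=[4,5,3,2,5,2](0) P2=[5,0,6,0,6,1](2)
Move 4: P1 pit4 -> P1=[4,5,3,2,0,3](1) P2=[6,1,7,0,6,1](2)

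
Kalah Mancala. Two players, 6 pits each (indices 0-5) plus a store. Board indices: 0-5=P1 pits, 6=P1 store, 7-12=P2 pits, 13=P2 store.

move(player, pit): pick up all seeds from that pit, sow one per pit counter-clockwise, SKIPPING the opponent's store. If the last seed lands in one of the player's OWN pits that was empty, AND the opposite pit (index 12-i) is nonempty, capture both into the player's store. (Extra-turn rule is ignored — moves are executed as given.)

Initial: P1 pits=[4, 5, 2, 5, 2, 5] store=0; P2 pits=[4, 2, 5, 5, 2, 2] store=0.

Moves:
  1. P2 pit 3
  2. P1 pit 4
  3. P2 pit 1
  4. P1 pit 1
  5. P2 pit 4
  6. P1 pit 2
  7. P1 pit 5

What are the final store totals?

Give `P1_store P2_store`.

Answer: 3 5

Derivation:
Move 1: P2 pit3 -> P1=[5,6,2,5,2,5](0) P2=[4,2,5,0,3,3](1)
Move 2: P1 pit4 -> P1=[5,6,2,5,0,6](1) P2=[4,2,5,0,3,3](1)
Move 3: P2 pit1 -> P1=[5,6,0,5,0,6](1) P2=[4,0,6,0,3,3](4)
Move 4: P1 pit1 -> P1=[5,0,1,6,1,7](2) P2=[5,0,6,0,3,3](4)
Move 5: P2 pit4 -> P1=[6,0,1,6,1,7](2) P2=[5,0,6,0,0,4](5)
Move 6: P1 pit2 -> P1=[6,0,0,7,1,7](2) P2=[5,0,6,0,0,4](5)
Move 7: P1 pit5 -> P1=[6,0,0,7,1,0](3) P2=[6,1,7,1,1,5](5)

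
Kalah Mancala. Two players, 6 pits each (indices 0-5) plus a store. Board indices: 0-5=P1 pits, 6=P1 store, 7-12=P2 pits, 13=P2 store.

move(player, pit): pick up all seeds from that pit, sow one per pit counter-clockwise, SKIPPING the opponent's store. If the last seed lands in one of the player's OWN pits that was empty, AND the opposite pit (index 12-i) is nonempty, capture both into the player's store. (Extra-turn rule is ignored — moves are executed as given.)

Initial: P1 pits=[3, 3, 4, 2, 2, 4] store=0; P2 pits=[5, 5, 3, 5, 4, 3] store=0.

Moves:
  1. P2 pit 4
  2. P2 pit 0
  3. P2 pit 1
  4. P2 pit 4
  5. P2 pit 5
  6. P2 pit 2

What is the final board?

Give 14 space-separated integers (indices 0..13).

Move 1: P2 pit4 -> P1=[4,4,4,2,2,4](0) P2=[5,5,3,5,0,4](1)
Move 2: P2 pit0 -> P1=[4,4,4,2,2,4](0) P2=[0,6,4,6,1,5](1)
Move 3: P2 pit1 -> P1=[5,4,4,2,2,4](0) P2=[0,0,5,7,2,6](2)
Move 4: P2 pit4 -> P1=[5,4,4,2,2,4](0) P2=[0,0,5,7,0,7](3)
Move 5: P2 pit5 -> P1=[6,5,5,3,3,5](0) P2=[0,0,5,7,0,0](4)
Move 6: P2 pit2 -> P1=[7,5,5,3,3,5](0) P2=[0,0,0,8,1,1](5)

Answer: 7 5 5 3 3 5 0 0 0 0 8 1 1 5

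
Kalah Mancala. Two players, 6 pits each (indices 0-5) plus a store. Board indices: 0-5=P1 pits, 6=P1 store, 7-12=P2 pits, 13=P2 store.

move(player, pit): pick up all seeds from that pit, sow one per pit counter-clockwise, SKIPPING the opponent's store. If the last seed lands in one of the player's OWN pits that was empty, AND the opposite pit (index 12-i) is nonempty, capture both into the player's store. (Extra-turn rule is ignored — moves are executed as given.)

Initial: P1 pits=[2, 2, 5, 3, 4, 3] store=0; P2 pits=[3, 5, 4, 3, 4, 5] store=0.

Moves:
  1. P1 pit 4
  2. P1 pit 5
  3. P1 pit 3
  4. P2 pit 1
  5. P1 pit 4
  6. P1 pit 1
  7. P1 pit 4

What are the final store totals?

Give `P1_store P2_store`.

Answer: 3 1

Derivation:
Move 1: P1 pit4 -> P1=[2,2,5,3,0,4](1) P2=[4,6,4,3,4,5](0)
Move 2: P1 pit5 -> P1=[2,2,5,3,0,0](2) P2=[5,7,5,3,4,5](0)
Move 3: P1 pit3 -> P1=[2,2,5,0,1,1](3) P2=[5,7,5,3,4,5](0)
Move 4: P2 pit1 -> P1=[3,3,5,0,1,1](3) P2=[5,0,6,4,5,6](1)
Move 5: P1 pit4 -> P1=[3,3,5,0,0,2](3) P2=[5,0,6,4,5,6](1)
Move 6: P1 pit1 -> P1=[3,0,6,1,1,2](3) P2=[5,0,6,4,5,6](1)
Move 7: P1 pit4 -> P1=[3,0,6,1,0,3](3) P2=[5,0,6,4,5,6](1)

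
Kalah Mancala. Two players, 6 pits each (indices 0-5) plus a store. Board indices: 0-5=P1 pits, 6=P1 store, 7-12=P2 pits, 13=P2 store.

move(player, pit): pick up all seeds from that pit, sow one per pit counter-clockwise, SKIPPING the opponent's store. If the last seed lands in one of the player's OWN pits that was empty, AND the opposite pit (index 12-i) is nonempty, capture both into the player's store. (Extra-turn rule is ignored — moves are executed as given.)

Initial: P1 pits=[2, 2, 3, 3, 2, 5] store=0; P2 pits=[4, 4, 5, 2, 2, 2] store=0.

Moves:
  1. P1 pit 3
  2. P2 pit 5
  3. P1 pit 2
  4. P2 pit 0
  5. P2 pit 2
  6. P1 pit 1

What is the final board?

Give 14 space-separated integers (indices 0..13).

Move 1: P1 pit3 -> P1=[2,2,3,0,3,6](1) P2=[4,4,5,2,2,2](0)
Move 2: P2 pit5 -> P1=[3,2,3,0,3,6](1) P2=[4,4,5,2,2,0](1)
Move 3: P1 pit2 -> P1=[3,2,0,1,4,7](1) P2=[4,4,5,2,2,0](1)
Move 4: P2 pit0 -> P1=[3,2,0,1,4,7](1) P2=[0,5,6,3,3,0](1)
Move 5: P2 pit2 -> P1=[4,3,0,1,4,7](1) P2=[0,5,0,4,4,1](2)
Move 6: P1 pit1 -> P1=[4,0,1,2,5,7](1) P2=[0,5,0,4,4,1](2)

Answer: 4 0 1 2 5 7 1 0 5 0 4 4 1 2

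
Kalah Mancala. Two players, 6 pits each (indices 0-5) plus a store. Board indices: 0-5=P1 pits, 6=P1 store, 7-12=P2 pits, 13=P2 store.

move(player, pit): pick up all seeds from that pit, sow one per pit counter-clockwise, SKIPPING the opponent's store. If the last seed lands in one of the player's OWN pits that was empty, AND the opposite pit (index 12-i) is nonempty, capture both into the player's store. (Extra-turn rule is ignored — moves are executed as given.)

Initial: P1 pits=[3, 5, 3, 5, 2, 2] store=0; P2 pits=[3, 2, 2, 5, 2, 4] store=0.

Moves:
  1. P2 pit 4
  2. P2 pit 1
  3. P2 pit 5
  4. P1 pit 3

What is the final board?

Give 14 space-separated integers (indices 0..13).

Move 1: P2 pit4 -> P1=[3,5,3,5,2,2](0) P2=[3,2,2,5,0,5](1)
Move 2: P2 pit1 -> P1=[3,5,3,5,2,2](0) P2=[3,0,3,6,0,5](1)
Move 3: P2 pit5 -> P1=[4,6,4,6,2,2](0) P2=[3,0,3,6,0,0](2)
Move 4: P1 pit3 -> P1=[4,6,4,0,3,3](1) P2=[4,1,4,6,0,0](2)

Answer: 4 6 4 0 3 3 1 4 1 4 6 0 0 2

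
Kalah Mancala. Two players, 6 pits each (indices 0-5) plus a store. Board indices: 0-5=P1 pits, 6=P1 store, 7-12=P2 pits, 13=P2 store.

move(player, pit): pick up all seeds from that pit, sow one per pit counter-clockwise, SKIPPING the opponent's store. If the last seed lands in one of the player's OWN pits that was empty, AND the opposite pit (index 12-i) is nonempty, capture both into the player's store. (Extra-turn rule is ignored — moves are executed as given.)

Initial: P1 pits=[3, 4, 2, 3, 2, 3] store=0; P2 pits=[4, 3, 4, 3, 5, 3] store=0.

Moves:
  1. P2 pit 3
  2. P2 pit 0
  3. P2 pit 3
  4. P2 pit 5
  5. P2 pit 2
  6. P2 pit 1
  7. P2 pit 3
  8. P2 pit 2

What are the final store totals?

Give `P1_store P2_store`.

Answer: 0 7

Derivation:
Move 1: P2 pit3 -> P1=[3,4,2,3,2,3](0) P2=[4,3,4,0,6,4](1)
Move 2: P2 pit0 -> P1=[3,4,2,3,2,3](0) P2=[0,4,5,1,7,4](1)
Move 3: P2 pit3 -> P1=[3,4,2,3,2,3](0) P2=[0,4,5,0,8,4](1)
Move 4: P2 pit5 -> P1=[4,5,3,3,2,3](0) P2=[0,4,5,0,8,0](2)
Move 5: P2 pit2 -> P1=[5,5,3,3,2,3](0) P2=[0,4,0,1,9,1](3)
Move 6: P2 pit1 -> P1=[5,5,3,3,2,3](0) P2=[0,0,1,2,10,2](3)
Move 7: P2 pit3 -> P1=[5,5,3,3,2,3](0) P2=[0,0,1,0,11,3](3)
Move 8: P2 pit2 -> P1=[5,5,0,3,2,3](0) P2=[0,0,0,0,11,3](7)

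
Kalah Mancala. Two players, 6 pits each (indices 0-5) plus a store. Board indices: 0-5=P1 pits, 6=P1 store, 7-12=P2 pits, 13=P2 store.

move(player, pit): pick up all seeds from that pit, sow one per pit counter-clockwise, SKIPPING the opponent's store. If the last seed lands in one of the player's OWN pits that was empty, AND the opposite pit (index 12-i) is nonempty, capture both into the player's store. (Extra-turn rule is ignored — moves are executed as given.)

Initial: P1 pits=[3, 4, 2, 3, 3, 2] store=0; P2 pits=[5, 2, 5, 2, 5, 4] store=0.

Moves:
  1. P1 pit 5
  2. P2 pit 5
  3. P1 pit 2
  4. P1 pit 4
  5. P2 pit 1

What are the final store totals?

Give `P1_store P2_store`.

Answer: 9 1

Derivation:
Move 1: P1 pit5 -> P1=[3,4,2,3,3,0](1) P2=[6,2,5,2,5,4](0)
Move 2: P2 pit5 -> P1=[4,5,3,3,3,0](1) P2=[6,2,5,2,5,0](1)
Move 3: P1 pit2 -> P1=[4,5,0,4,4,0](8) P2=[0,2,5,2,5,0](1)
Move 4: P1 pit4 -> P1=[4,5,0,4,0,1](9) P2=[1,3,5,2,5,0](1)
Move 5: P2 pit1 -> P1=[4,5,0,4,0,1](9) P2=[1,0,6,3,6,0](1)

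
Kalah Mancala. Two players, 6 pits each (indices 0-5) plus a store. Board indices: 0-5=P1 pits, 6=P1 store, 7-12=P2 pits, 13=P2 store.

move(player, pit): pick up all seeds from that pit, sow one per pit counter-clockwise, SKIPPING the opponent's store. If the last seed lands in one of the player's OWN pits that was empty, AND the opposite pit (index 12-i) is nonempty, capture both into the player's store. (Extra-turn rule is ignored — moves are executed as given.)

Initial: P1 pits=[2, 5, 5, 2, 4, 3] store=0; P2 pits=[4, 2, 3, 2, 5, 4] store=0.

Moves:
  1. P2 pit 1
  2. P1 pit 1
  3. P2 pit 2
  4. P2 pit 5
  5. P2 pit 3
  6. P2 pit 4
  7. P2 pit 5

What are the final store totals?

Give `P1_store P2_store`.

Move 1: P2 pit1 -> P1=[2,5,5,2,4,3](0) P2=[4,0,4,3,5,4](0)
Move 2: P1 pit1 -> P1=[2,0,6,3,5,4](1) P2=[4,0,4,3,5,4](0)
Move 3: P2 pit2 -> P1=[2,0,6,3,5,4](1) P2=[4,0,0,4,6,5](1)
Move 4: P2 pit5 -> P1=[3,1,7,4,5,4](1) P2=[4,0,0,4,6,0](2)
Move 5: P2 pit3 -> P1=[4,1,7,4,5,4](1) P2=[4,0,0,0,7,1](3)
Move 6: P2 pit4 -> P1=[5,2,8,5,6,4](1) P2=[4,0,0,0,0,2](4)
Move 7: P2 pit5 -> P1=[6,2,8,5,6,4](1) P2=[4,0,0,0,0,0](5)

Answer: 1 5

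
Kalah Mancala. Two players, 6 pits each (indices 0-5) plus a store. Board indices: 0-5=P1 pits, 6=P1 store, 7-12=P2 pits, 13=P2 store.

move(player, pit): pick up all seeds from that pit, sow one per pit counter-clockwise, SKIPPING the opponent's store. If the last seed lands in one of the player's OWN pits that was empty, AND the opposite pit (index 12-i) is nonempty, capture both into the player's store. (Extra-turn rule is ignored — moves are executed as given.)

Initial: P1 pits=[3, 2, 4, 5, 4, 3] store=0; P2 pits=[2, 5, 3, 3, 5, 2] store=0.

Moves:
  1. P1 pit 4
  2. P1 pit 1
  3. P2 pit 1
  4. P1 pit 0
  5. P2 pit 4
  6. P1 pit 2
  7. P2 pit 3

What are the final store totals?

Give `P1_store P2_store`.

Answer: 2 3

Derivation:
Move 1: P1 pit4 -> P1=[3,2,4,5,0,4](1) P2=[3,6,3,3,5,2](0)
Move 2: P1 pit1 -> P1=[3,0,5,6,0,4](1) P2=[3,6,3,3,5,2](0)
Move 3: P2 pit1 -> P1=[4,0,5,6,0,4](1) P2=[3,0,4,4,6,3](1)
Move 4: P1 pit0 -> P1=[0,1,6,7,1,4](1) P2=[3,0,4,4,6,3](1)
Move 5: P2 pit4 -> P1=[1,2,7,8,1,4](1) P2=[3,0,4,4,0,4](2)
Move 6: P1 pit2 -> P1=[1,2,0,9,2,5](2) P2=[4,1,5,4,0,4](2)
Move 7: P2 pit3 -> P1=[2,2,0,9,2,5](2) P2=[4,1,5,0,1,5](3)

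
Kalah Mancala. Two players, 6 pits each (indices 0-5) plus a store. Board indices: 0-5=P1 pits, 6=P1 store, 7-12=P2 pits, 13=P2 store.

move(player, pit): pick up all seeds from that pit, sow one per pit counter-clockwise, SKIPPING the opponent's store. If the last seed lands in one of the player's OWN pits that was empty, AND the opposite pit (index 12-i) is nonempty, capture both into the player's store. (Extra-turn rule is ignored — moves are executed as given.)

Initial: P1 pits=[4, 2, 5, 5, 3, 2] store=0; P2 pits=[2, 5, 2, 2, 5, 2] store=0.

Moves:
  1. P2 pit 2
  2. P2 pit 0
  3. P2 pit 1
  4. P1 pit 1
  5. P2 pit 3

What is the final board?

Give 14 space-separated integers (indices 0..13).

Move 1: P2 pit2 -> P1=[4,2,5,5,3,2](0) P2=[2,5,0,3,6,2](0)
Move 2: P2 pit0 -> P1=[4,2,5,0,3,2](0) P2=[0,6,0,3,6,2](6)
Move 3: P2 pit1 -> P1=[5,2,5,0,3,2](0) P2=[0,0,1,4,7,3](7)
Move 4: P1 pit1 -> P1=[5,0,6,0,3,2](2) P2=[0,0,0,4,7,3](7)
Move 5: P2 pit3 -> P1=[6,0,6,0,3,2](2) P2=[0,0,0,0,8,4](8)

Answer: 6 0 6 0 3 2 2 0 0 0 0 8 4 8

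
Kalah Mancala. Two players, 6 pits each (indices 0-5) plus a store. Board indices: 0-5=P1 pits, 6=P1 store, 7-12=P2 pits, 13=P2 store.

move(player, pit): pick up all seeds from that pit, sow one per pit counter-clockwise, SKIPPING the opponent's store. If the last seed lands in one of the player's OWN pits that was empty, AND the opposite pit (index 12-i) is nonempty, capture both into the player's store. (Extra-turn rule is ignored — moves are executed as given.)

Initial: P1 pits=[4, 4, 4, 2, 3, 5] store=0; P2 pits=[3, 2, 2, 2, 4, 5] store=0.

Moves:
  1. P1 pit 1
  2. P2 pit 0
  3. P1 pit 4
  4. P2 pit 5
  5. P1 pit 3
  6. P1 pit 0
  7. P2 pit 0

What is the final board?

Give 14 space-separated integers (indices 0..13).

Answer: 0 2 7 1 2 9 2 0 5 4 3 4 0 1

Derivation:
Move 1: P1 pit1 -> P1=[4,0,5,3,4,6](0) P2=[3,2,2,2,4,5](0)
Move 2: P2 pit0 -> P1=[4,0,5,3,4,6](0) P2=[0,3,3,3,4,5](0)
Move 3: P1 pit4 -> P1=[4,0,5,3,0,7](1) P2=[1,4,3,3,4,5](0)
Move 4: P2 pit5 -> P1=[5,1,6,4,0,7](1) P2=[1,4,3,3,4,0](1)
Move 5: P1 pit3 -> P1=[5,1,6,0,1,8](2) P2=[2,4,3,3,4,0](1)
Move 6: P1 pit0 -> P1=[0,2,7,1,2,9](2) P2=[2,4,3,3,4,0](1)
Move 7: P2 pit0 -> P1=[0,2,7,1,2,9](2) P2=[0,5,4,3,4,0](1)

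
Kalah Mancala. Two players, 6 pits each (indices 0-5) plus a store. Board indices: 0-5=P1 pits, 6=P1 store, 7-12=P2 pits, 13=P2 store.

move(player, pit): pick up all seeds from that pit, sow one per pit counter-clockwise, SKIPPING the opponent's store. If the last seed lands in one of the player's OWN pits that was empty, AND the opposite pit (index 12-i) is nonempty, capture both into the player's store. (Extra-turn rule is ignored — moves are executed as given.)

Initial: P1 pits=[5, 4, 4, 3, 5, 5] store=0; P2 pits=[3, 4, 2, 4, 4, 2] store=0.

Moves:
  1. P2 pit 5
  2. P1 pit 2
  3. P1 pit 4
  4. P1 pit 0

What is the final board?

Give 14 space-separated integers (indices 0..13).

Answer: 0 5 1 5 1 8 3 4 5 3 5 4 0 1

Derivation:
Move 1: P2 pit5 -> P1=[6,4,4,3,5,5](0) P2=[3,4,2,4,4,0](1)
Move 2: P1 pit2 -> P1=[6,4,0,4,6,6](1) P2=[3,4,2,4,4,0](1)
Move 3: P1 pit4 -> P1=[6,4,0,4,0,7](2) P2=[4,5,3,5,4,0](1)
Move 4: P1 pit0 -> P1=[0,5,1,5,1,8](3) P2=[4,5,3,5,4,0](1)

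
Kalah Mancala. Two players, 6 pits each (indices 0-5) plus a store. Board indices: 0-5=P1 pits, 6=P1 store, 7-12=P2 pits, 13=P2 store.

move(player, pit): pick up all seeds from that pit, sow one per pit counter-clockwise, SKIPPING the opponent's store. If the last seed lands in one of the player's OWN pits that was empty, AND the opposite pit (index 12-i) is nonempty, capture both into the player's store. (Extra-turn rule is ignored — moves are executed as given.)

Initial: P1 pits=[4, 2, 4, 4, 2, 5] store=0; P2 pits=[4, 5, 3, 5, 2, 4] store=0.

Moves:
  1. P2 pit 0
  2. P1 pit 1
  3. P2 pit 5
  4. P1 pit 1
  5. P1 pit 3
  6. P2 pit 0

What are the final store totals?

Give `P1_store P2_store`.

Answer: 1 1

Derivation:
Move 1: P2 pit0 -> P1=[4,2,4,4,2,5](0) P2=[0,6,4,6,3,4](0)
Move 2: P1 pit1 -> P1=[4,0,5,5,2,5](0) P2=[0,6,4,6,3,4](0)
Move 3: P2 pit5 -> P1=[5,1,6,5,2,5](0) P2=[0,6,4,6,3,0](1)
Move 4: P1 pit1 -> P1=[5,0,7,5,2,5](0) P2=[0,6,4,6,3,0](1)
Move 5: P1 pit3 -> P1=[5,0,7,0,3,6](1) P2=[1,7,4,6,3,0](1)
Move 6: P2 pit0 -> P1=[5,0,7,0,3,6](1) P2=[0,8,4,6,3,0](1)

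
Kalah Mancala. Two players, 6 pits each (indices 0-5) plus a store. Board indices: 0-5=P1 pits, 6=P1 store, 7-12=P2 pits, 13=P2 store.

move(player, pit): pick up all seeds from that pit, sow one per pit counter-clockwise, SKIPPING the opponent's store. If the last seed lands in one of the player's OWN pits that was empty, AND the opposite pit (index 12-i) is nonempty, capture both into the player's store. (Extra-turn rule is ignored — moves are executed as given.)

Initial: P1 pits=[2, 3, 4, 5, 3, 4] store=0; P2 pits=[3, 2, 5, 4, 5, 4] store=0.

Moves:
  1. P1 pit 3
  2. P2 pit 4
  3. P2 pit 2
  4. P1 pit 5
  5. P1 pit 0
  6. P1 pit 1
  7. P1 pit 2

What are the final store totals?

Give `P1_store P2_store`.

Answer: 4 2

Derivation:
Move 1: P1 pit3 -> P1=[2,3,4,0,4,5](1) P2=[4,3,5,4,5,4](0)
Move 2: P2 pit4 -> P1=[3,4,5,0,4,5](1) P2=[4,3,5,4,0,5](1)
Move 3: P2 pit2 -> P1=[4,4,5,0,4,5](1) P2=[4,3,0,5,1,6](2)
Move 4: P1 pit5 -> P1=[4,4,5,0,4,0](2) P2=[5,4,1,6,1,6](2)
Move 5: P1 pit0 -> P1=[0,5,6,1,5,0](2) P2=[5,4,1,6,1,6](2)
Move 6: P1 pit1 -> P1=[0,0,7,2,6,1](3) P2=[5,4,1,6,1,6](2)
Move 7: P1 pit2 -> P1=[0,0,0,3,7,2](4) P2=[6,5,2,6,1,6](2)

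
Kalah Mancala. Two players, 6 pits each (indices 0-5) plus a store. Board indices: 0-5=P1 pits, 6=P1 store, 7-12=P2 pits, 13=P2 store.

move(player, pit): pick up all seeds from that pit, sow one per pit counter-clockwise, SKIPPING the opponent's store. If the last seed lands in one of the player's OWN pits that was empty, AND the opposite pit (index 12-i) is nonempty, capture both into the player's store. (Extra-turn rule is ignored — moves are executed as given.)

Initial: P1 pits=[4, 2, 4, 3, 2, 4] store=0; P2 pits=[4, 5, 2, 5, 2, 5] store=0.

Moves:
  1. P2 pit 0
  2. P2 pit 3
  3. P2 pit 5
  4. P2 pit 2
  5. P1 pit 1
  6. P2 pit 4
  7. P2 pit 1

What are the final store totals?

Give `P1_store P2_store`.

Answer: 0 11

Derivation:
Move 1: P2 pit0 -> P1=[4,2,4,3,2,4](0) P2=[0,6,3,6,3,5](0)
Move 2: P2 pit3 -> P1=[5,3,5,3,2,4](0) P2=[0,6,3,0,4,6](1)
Move 3: P2 pit5 -> P1=[6,4,6,4,3,4](0) P2=[0,6,3,0,4,0](2)
Move 4: P2 pit2 -> P1=[0,4,6,4,3,4](0) P2=[0,6,0,1,5,0](9)
Move 5: P1 pit1 -> P1=[0,0,7,5,4,5](0) P2=[0,6,0,1,5,0](9)
Move 6: P2 pit4 -> P1=[1,1,8,5,4,5](0) P2=[0,6,0,1,0,1](10)
Move 7: P2 pit1 -> P1=[2,1,8,5,4,5](0) P2=[0,0,1,2,1,2](11)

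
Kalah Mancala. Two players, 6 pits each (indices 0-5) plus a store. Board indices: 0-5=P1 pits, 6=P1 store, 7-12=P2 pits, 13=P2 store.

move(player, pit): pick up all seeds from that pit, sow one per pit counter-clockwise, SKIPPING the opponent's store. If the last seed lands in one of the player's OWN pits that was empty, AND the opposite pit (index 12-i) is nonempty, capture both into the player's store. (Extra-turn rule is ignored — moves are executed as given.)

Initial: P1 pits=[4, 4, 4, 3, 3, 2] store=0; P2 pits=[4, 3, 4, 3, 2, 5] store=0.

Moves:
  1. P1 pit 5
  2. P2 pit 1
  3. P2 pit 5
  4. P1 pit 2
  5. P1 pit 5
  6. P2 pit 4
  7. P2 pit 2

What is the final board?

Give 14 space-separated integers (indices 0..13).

Answer: 7 5 0 5 4 0 3 6 0 0 5 1 2 3

Derivation:
Move 1: P1 pit5 -> P1=[4,4,4,3,3,0](1) P2=[5,3,4,3,2,5](0)
Move 2: P2 pit1 -> P1=[4,4,4,3,3,0](1) P2=[5,0,5,4,3,5](0)
Move 3: P2 pit5 -> P1=[5,5,5,4,3,0](1) P2=[5,0,5,4,3,0](1)
Move 4: P1 pit2 -> P1=[5,5,0,5,4,1](2) P2=[6,0,5,4,3,0](1)
Move 5: P1 pit5 -> P1=[5,5,0,5,4,0](3) P2=[6,0,5,4,3,0](1)
Move 6: P2 pit4 -> P1=[6,5,0,5,4,0](3) P2=[6,0,5,4,0,1](2)
Move 7: P2 pit2 -> P1=[7,5,0,5,4,0](3) P2=[6,0,0,5,1,2](3)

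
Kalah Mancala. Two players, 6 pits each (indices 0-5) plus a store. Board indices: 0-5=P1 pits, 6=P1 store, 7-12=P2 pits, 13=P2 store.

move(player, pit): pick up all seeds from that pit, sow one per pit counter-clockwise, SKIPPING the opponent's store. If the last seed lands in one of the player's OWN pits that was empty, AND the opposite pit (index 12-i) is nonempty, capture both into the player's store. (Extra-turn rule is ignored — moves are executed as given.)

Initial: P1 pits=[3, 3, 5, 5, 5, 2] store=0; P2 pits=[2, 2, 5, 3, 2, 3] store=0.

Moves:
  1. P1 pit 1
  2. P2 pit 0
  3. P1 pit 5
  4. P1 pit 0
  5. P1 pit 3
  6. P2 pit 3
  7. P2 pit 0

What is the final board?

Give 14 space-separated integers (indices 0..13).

Answer: 1 1 7 0 7 1 2 0 5 8 0 3 4 1

Derivation:
Move 1: P1 pit1 -> P1=[3,0,6,6,6,2](0) P2=[2,2,5,3,2,3](0)
Move 2: P2 pit0 -> P1=[3,0,6,6,6,2](0) P2=[0,3,6,3,2,3](0)
Move 3: P1 pit5 -> P1=[3,0,6,6,6,0](1) P2=[1,3,6,3,2,3](0)
Move 4: P1 pit0 -> P1=[0,1,7,7,6,0](1) P2=[1,3,6,3,2,3](0)
Move 5: P1 pit3 -> P1=[0,1,7,0,7,1](2) P2=[2,4,7,4,2,3](0)
Move 6: P2 pit3 -> P1=[1,1,7,0,7,1](2) P2=[2,4,7,0,3,4](1)
Move 7: P2 pit0 -> P1=[1,1,7,0,7,1](2) P2=[0,5,8,0,3,4](1)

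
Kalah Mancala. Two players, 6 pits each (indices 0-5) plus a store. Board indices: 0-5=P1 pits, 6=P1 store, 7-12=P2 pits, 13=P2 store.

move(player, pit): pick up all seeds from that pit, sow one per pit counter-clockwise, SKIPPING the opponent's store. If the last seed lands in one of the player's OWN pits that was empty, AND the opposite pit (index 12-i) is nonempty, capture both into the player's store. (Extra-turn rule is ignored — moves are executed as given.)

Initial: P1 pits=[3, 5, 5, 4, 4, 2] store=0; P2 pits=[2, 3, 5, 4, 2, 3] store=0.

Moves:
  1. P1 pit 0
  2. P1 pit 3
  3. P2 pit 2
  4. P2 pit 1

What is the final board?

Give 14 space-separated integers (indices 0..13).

Answer: 1 6 6 0 5 3 1 3 0 1 6 4 5 1

Derivation:
Move 1: P1 pit0 -> P1=[0,6,6,5,4,2](0) P2=[2,3,5,4,2,3](0)
Move 2: P1 pit3 -> P1=[0,6,6,0,5,3](1) P2=[3,4,5,4,2,3](0)
Move 3: P2 pit2 -> P1=[1,6,6,0,5,3](1) P2=[3,4,0,5,3,4](1)
Move 4: P2 pit1 -> P1=[1,6,6,0,5,3](1) P2=[3,0,1,6,4,5](1)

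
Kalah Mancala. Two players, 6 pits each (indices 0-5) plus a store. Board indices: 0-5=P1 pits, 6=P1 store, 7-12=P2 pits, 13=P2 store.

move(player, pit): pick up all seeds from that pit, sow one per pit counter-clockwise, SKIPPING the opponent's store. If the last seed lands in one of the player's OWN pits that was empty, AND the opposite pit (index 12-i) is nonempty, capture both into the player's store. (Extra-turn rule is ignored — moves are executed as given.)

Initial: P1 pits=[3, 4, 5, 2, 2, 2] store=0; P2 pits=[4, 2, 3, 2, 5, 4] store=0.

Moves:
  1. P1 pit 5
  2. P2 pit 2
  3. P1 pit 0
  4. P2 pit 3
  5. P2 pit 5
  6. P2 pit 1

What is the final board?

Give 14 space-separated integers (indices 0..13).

Answer: 1 6 0 4 3 0 1 5 0 1 0 7 0 10

Derivation:
Move 1: P1 pit5 -> P1=[3,4,5,2,2,0](1) P2=[5,2,3,2,5,4](0)
Move 2: P2 pit2 -> P1=[3,4,5,2,2,0](1) P2=[5,2,0,3,6,5](0)
Move 3: P1 pit0 -> P1=[0,5,6,3,2,0](1) P2=[5,2,0,3,6,5](0)
Move 4: P2 pit3 -> P1=[0,5,6,3,2,0](1) P2=[5,2,0,0,7,6](1)
Move 5: P2 pit5 -> P1=[1,6,7,4,3,0](1) P2=[5,2,0,0,7,0](2)
Move 6: P2 pit1 -> P1=[1,6,0,4,3,0](1) P2=[5,0,1,0,7,0](10)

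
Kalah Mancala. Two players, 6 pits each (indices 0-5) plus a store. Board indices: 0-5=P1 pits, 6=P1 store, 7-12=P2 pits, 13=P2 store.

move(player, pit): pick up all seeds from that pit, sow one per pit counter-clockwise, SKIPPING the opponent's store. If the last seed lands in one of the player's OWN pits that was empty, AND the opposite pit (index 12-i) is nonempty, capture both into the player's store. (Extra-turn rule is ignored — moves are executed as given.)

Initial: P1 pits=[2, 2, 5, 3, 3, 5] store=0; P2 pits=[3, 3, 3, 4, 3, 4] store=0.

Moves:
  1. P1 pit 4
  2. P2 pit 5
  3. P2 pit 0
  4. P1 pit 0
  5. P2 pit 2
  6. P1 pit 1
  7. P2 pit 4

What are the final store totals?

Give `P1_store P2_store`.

Answer: 1 3

Derivation:
Move 1: P1 pit4 -> P1=[2,2,5,3,0,6](1) P2=[4,3,3,4,3,4](0)
Move 2: P2 pit5 -> P1=[3,3,6,3,0,6](1) P2=[4,3,3,4,3,0](1)
Move 3: P2 pit0 -> P1=[3,3,6,3,0,6](1) P2=[0,4,4,5,4,0](1)
Move 4: P1 pit0 -> P1=[0,4,7,4,0,6](1) P2=[0,4,4,5,4,0](1)
Move 5: P2 pit2 -> P1=[0,4,7,4,0,6](1) P2=[0,4,0,6,5,1](2)
Move 6: P1 pit1 -> P1=[0,0,8,5,1,7](1) P2=[0,4,0,6,5,1](2)
Move 7: P2 pit4 -> P1=[1,1,9,5,1,7](1) P2=[0,4,0,6,0,2](3)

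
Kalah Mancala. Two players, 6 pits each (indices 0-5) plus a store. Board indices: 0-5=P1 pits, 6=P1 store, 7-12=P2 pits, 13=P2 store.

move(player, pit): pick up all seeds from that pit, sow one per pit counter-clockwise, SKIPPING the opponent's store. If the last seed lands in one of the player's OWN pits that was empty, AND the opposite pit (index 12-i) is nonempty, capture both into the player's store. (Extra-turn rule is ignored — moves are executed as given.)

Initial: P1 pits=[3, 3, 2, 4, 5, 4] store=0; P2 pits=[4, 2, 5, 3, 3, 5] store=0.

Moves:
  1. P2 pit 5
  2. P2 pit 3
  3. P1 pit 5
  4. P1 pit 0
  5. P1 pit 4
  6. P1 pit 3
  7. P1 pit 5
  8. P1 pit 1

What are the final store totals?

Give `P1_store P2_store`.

Move 1: P2 pit5 -> P1=[4,4,3,5,5,4](0) P2=[4,2,5,3,3,0](1)
Move 2: P2 pit3 -> P1=[4,4,3,5,5,4](0) P2=[4,2,5,0,4,1](2)
Move 3: P1 pit5 -> P1=[4,4,3,5,5,0](1) P2=[5,3,6,0,4,1](2)
Move 4: P1 pit0 -> P1=[0,5,4,6,6,0](1) P2=[5,3,6,0,4,1](2)
Move 5: P1 pit4 -> P1=[0,5,4,6,0,1](2) P2=[6,4,7,1,4,1](2)
Move 6: P1 pit3 -> P1=[0,5,4,0,1,2](3) P2=[7,5,8,1,4,1](2)
Move 7: P1 pit5 -> P1=[0,5,4,0,1,0](4) P2=[8,5,8,1,4,1](2)
Move 8: P1 pit1 -> P1=[0,0,5,1,2,1](5) P2=[8,5,8,1,4,1](2)

Answer: 5 2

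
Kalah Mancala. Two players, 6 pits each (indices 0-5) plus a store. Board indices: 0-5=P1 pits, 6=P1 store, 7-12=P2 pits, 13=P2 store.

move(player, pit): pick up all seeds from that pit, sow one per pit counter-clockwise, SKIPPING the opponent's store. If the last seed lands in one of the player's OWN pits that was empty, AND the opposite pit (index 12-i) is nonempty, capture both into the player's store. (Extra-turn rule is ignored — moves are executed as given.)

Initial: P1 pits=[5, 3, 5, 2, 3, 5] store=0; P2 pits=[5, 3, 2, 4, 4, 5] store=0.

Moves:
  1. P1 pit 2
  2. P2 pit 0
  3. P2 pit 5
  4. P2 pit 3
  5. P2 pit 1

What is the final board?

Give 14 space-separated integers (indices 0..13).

Answer: 7 5 1 4 5 6 1 0 0 4 1 7 2 3

Derivation:
Move 1: P1 pit2 -> P1=[5,3,0,3,4,6](1) P2=[6,3,2,4,4,5](0)
Move 2: P2 pit0 -> P1=[5,3,0,3,4,6](1) P2=[0,4,3,5,5,6](1)
Move 3: P2 pit5 -> P1=[6,4,1,4,5,6](1) P2=[0,4,3,5,5,0](2)
Move 4: P2 pit3 -> P1=[7,5,1,4,5,6](1) P2=[0,4,3,0,6,1](3)
Move 5: P2 pit1 -> P1=[7,5,1,4,5,6](1) P2=[0,0,4,1,7,2](3)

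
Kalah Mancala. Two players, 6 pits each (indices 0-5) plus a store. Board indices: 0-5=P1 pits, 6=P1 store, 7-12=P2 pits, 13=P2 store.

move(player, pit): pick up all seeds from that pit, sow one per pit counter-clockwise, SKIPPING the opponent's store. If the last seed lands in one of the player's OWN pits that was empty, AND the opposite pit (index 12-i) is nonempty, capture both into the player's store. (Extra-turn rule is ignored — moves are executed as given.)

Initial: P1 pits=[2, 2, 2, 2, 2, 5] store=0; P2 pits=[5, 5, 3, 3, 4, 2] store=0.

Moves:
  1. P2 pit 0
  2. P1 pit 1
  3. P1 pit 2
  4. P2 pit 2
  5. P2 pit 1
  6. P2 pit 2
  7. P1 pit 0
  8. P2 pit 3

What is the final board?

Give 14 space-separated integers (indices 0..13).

Answer: 1 2 2 6 3 6 0 0 0 0 0 8 6 3

Derivation:
Move 1: P2 pit0 -> P1=[2,2,2,2,2,5](0) P2=[0,6,4,4,5,3](0)
Move 2: P1 pit1 -> P1=[2,0,3,3,2,5](0) P2=[0,6,4,4,5,3](0)
Move 3: P1 pit2 -> P1=[2,0,0,4,3,6](0) P2=[0,6,4,4,5,3](0)
Move 4: P2 pit2 -> P1=[2,0,0,4,3,6](0) P2=[0,6,0,5,6,4](1)
Move 5: P2 pit1 -> P1=[3,0,0,4,3,6](0) P2=[0,0,1,6,7,5](2)
Move 6: P2 pit2 -> P1=[3,0,0,4,3,6](0) P2=[0,0,0,7,7,5](2)
Move 7: P1 pit0 -> P1=[0,1,1,5,3,6](0) P2=[0,0,0,7,7,5](2)
Move 8: P2 pit3 -> P1=[1,2,2,6,3,6](0) P2=[0,0,0,0,8,6](3)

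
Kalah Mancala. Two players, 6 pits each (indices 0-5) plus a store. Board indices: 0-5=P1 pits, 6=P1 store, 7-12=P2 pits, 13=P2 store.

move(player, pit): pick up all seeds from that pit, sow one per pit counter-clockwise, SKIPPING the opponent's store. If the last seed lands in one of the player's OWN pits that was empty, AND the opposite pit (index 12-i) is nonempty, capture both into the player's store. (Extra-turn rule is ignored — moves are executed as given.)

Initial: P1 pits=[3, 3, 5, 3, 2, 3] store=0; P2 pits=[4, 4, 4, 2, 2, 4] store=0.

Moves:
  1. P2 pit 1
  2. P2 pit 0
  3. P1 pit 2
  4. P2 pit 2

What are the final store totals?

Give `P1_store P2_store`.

Move 1: P2 pit1 -> P1=[3,3,5,3,2,3](0) P2=[4,0,5,3,3,5](0)
Move 2: P2 pit0 -> P1=[3,3,5,3,2,3](0) P2=[0,1,6,4,4,5](0)
Move 3: P1 pit2 -> P1=[3,3,0,4,3,4](1) P2=[1,1,6,4,4,5](0)
Move 4: P2 pit2 -> P1=[4,4,0,4,3,4](1) P2=[1,1,0,5,5,6](1)

Answer: 1 1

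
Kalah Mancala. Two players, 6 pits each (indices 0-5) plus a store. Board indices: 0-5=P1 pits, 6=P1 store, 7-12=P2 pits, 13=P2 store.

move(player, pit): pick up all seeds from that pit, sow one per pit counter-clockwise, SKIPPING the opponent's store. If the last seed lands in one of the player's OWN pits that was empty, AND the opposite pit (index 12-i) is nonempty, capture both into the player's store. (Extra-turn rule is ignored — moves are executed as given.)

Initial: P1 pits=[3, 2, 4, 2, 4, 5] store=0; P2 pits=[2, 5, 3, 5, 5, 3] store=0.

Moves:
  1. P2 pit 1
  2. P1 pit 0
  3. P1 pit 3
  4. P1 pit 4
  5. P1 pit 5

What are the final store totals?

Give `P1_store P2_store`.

Move 1: P2 pit1 -> P1=[3,2,4,2,4,5](0) P2=[2,0,4,6,6,4](1)
Move 2: P1 pit0 -> P1=[0,3,5,3,4,5](0) P2=[2,0,4,6,6,4](1)
Move 3: P1 pit3 -> P1=[0,3,5,0,5,6](1) P2=[2,0,4,6,6,4](1)
Move 4: P1 pit4 -> P1=[0,3,5,0,0,7](2) P2=[3,1,5,6,6,4](1)
Move 5: P1 pit5 -> P1=[0,3,5,0,0,0](3) P2=[4,2,6,7,7,5](1)

Answer: 3 1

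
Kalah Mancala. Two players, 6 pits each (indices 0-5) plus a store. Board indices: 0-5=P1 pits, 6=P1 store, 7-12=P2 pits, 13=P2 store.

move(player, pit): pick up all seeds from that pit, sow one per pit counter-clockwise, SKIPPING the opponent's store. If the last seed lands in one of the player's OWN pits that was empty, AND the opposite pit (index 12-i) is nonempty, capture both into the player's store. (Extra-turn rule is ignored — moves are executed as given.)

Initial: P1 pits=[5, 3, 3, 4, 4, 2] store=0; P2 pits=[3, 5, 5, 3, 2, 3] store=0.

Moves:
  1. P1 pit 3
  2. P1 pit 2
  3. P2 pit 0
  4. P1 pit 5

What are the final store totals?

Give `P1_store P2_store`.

Move 1: P1 pit3 -> P1=[5,3,3,0,5,3](1) P2=[4,5,5,3,2,3](0)
Move 2: P1 pit2 -> P1=[5,3,0,1,6,4](1) P2=[4,5,5,3,2,3](0)
Move 3: P2 pit0 -> P1=[5,3,0,1,6,4](1) P2=[0,6,6,4,3,3](0)
Move 4: P1 pit5 -> P1=[5,3,0,1,6,0](2) P2=[1,7,7,4,3,3](0)

Answer: 2 0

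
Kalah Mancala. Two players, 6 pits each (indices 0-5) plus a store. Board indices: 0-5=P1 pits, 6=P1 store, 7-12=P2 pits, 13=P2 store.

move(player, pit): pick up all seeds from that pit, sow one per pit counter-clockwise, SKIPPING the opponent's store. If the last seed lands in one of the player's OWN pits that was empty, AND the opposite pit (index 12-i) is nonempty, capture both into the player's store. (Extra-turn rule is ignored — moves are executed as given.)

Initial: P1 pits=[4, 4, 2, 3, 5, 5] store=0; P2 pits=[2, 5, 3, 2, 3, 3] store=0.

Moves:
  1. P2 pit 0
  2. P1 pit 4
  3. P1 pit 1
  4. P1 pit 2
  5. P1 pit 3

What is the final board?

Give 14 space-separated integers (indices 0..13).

Answer: 4 0 0 0 3 9 2 2 8 5 2 3 3 0

Derivation:
Move 1: P2 pit0 -> P1=[4,4,2,3,5,5](0) P2=[0,6,4,2,3,3](0)
Move 2: P1 pit4 -> P1=[4,4,2,3,0,6](1) P2=[1,7,5,2,3,3](0)
Move 3: P1 pit1 -> P1=[4,0,3,4,1,7](1) P2=[1,7,5,2,3,3](0)
Move 4: P1 pit2 -> P1=[4,0,0,5,2,8](1) P2=[1,7,5,2,3,3](0)
Move 5: P1 pit3 -> P1=[4,0,0,0,3,9](2) P2=[2,8,5,2,3,3](0)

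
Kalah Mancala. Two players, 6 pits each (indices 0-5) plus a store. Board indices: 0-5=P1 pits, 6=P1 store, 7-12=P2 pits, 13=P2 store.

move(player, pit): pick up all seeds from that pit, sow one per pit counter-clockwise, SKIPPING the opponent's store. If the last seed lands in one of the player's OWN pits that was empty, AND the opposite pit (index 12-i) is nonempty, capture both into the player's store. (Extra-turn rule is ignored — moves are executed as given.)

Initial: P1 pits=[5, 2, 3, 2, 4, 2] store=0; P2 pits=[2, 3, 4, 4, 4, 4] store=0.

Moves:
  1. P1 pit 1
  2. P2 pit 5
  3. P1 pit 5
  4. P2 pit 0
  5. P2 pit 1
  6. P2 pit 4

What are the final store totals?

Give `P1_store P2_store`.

Move 1: P1 pit1 -> P1=[5,0,4,3,4,2](0) P2=[2,3,4,4,4,4](0)
Move 2: P2 pit5 -> P1=[6,1,5,3,4,2](0) P2=[2,3,4,4,4,0](1)
Move 3: P1 pit5 -> P1=[6,1,5,3,4,0](1) P2=[3,3,4,4,4,0](1)
Move 4: P2 pit0 -> P1=[6,1,5,3,4,0](1) P2=[0,4,5,5,4,0](1)
Move 5: P2 pit1 -> P1=[0,1,5,3,4,0](1) P2=[0,0,6,6,5,0](8)
Move 6: P2 pit4 -> P1=[1,2,6,3,4,0](1) P2=[0,0,6,6,0,1](9)

Answer: 1 9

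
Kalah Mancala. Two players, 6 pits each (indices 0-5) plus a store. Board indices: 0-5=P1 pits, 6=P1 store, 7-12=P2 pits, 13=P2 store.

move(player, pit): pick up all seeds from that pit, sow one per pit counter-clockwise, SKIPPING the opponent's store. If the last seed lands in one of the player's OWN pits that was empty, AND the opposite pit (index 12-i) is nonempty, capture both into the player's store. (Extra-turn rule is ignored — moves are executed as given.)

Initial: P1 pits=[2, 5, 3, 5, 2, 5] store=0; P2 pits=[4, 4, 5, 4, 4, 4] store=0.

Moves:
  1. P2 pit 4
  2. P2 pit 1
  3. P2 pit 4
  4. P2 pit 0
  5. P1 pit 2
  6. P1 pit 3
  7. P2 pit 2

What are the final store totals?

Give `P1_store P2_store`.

Move 1: P2 pit4 -> P1=[3,6,3,5,2,5](0) P2=[4,4,5,4,0,5](1)
Move 2: P2 pit1 -> P1=[3,6,3,5,2,5](0) P2=[4,0,6,5,1,6](1)
Move 3: P2 pit4 -> P1=[3,6,3,5,2,5](0) P2=[4,0,6,5,0,7](1)
Move 4: P2 pit0 -> P1=[3,0,3,5,2,5](0) P2=[0,1,7,6,0,7](8)
Move 5: P1 pit2 -> P1=[3,0,0,6,3,6](0) P2=[0,1,7,6,0,7](8)
Move 6: P1 pit3 -> P1=[3,0,0,0,4,7](1) P2=[1,2,8,6,0,7](8)
Move 7: P2 pit2 -> P1=[4,1,1,1,4,7](1) P2=[1,2,0,7,1,8](9)

Answer: 1 9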